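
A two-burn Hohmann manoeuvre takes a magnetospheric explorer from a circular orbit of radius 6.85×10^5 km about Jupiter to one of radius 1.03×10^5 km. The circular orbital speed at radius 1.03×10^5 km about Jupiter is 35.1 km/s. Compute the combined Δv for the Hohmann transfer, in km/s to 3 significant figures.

Δv = 17.8 km/s

From the circular-orbit relation v² = μ/r at r = 1.03×10^5 km: μ = v²r = (35.1)² × 1.03×10^5 = 1.26897×10^8 km³/s².
The Hohmann ellipse has a_t = (r₁ + r₂)/2 = 3.940×10^5 km.
Circular speed at r₁: v₁ = √(μ/r₁) = √(1.26897×10^8/6.850×10^5) = 13.611 km/s.
Transfer-orbit speed at r₁ (vis-viva equation): v_a = √[μ(2/r₁ − 1/a_t)] = 6.9591 km/s.
First burn Δv₁ = |v_a − v₁| = 6.652 km/s.
At r₂, v₂ = √(μ/r₂) = 35.10 km/s.
Transfer-orbit speed at r₂: v_p = √[μ(2/r₂ − 1/a_t)] = 46.28 km/s.
Second burn Δv₂ = |v₂ − v_p| = 11.18 km/s.
Total Δv = Δv₁ + Δv₂ = 17.83 km/s.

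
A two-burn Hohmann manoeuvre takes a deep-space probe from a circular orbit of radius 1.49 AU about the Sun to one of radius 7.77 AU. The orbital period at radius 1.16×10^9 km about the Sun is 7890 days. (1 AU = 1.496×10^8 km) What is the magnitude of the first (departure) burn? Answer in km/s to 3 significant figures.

Δv₁ = 7.21 km/s

From Kepler's third law T² = 4π²r³/μ at r = 1.16×10^9 km, T = 7890 days = 7890 × 86400 s = 6.81696×10^8 s: μ = 4π²r³/T² = 1.32603×10^11 km³/s².
In km: r₁ = 1.49 × 1.496×10^8 = 2.22904×10^8 km; r₂ = 7.77 × 1.496×10^8 = 1.162392×10^9 km.
Semi-major axis of the transfer orbit: a_t = (2.22904×10^8 + 1.162392×10^9)/2 = 6.92648×10^8 km.
On the circular orbit at r = 2.22904×10^8 km, v_c = √(μ/r) = 24.390 km/s.
Vis-viva on the transfer ellipse at r = 2.22904×10^8 km gives v_t = √[μ(2/r − 1/a_t)] = 31.596 km/s.
Δv₁ = |v_t − v_c| = |31.596 − 24.390| = 7.206 km/s.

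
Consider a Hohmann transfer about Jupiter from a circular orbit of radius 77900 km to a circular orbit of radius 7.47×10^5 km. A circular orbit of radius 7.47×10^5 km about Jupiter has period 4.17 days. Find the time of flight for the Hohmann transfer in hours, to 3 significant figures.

From Kepler's third law T² = 4π²r³/μ at r = 7.47×10^5 km, T = 4.17 days = 4.17 × 86400 s = 3.60288×10^5 s: μ = 4π²r³/T² = 1.26772×10^8 km³/s².
The Hohmann ellipse has a_t = (r₁ + r₂)/2 = 4.1245×10^5 km.
By Kepler's third law the transfer-orbit period is T = 2π√(a_t³/μ), so t = T/2 = 73910 s.
Converting: 73910 s ÷ 3600 s/hour = 20.5 hours.

t = 20.5 hours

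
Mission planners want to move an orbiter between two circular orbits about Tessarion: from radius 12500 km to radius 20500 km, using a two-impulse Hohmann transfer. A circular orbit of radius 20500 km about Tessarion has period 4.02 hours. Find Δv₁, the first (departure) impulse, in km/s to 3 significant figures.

Δv₁ = 1.31 km/s

From Kepler's third law T² = 4π²r³/μ at r = 20500 km, T = 4.02 hours = 4.02 × 3600 s = 14472 s: μ = 4π²r³/T² = 1.62392×10^6 km³/s².
Transfer-ellipse semi-major axis a_t = (r₁ + r₂)/2 = (12500 + 20500)/2 = 16500 km.
On the circular orbit at r = 12500 km, v_c = √(μ/r) = 11.398 km/s.
Vis-viva on the transfer ellipse at r = 12500 km gives v_t = √[μ(2/r − 1/a_t)] = 12.705 km/s.
Δv₁ = |v_t − v_c| = |12.705 − 11.398| = 1.307 km/s.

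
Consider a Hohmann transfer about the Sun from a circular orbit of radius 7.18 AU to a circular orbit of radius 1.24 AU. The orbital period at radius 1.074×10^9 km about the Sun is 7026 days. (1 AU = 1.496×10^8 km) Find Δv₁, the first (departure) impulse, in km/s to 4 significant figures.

From Kepler's third law T² = 4π²r³/μ at r = 1.074×10^9 km, T = 7026 days = 7026 × 86400 s = 6.070464×10^8 s: μ = 4π²r³/T² = 1.32718×10^11 km³/s².
In km: r₁ = 7.18 × 1.496×10^8 = 1.074128×10^9 km; r₂ = 1.24 × 1.496×10^8 = 1.85504×10^8 km.
Transfer-ellipse semi-major axis a_t = (r₁ + r₂)/2 = (1.074128×10^9 + 1.85504×10^8)/2 = 6.29816×10^8 km.
On the circular orbit at r = 1.074128×10^9 km, v_c = √(μ/r) = 11.116 km/s.
Vis-viva on the transfer ellipse at r = 1.074128×10^9 km gives v_t = √[μ(2/r − 1/a_t)] = 6.0326 km/s.
Δv₁ = |v_t − v_c| = |6.0326 − 11.116| = 5.083 km/s.

Δv₁ = 5.083 km/s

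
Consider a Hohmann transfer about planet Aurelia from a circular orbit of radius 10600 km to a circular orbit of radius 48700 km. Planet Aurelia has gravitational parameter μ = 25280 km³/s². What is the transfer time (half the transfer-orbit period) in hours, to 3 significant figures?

The Hohmann ellipse has a_t = (r₁ + r₂)/2 = 29650 km.
By Kepler's third law the transfer-orbit period is T = 2π√(a_t³/μ), so t = T/2 = 1.009×10^5 s.
Converting: 1.009×10^5 s ÷ 3600 s/hour = 28.0 hours.

t = 28.0 hours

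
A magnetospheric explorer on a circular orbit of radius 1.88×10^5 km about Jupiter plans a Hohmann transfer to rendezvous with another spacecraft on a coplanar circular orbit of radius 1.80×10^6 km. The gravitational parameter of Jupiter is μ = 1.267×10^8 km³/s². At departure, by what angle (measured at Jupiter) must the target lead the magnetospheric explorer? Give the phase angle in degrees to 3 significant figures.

φ = 106°

The Hohmann ellipse has a_t = (r₁ + r₂)/2 = 9.940×10^5 km.
Transfer time t = π√(a_t³/μ) = 2.766×10^5 s.
Target angular speed ω₂ = √(μ/r₂³) = 4.661×10^-6 rad/s.
Angle swept by the target during transfer: ω₂·t = 1.2892 rad = 73.87°.
Arrival is 180° from departure on the ellipse, so φ = 180° − 73.87° = 106°.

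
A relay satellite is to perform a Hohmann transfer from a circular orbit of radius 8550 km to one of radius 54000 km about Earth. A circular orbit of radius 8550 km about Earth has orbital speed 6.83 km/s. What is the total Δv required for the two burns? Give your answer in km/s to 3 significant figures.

Δv = 3.44 km/s

From the circular-orbit relation v² = μ/r at r = 8550 km: μ = v²r = (6.83)² × 8550 = 3.98848×10^5 km³/s².
Semi-major axis of the transfer orbit: a_t = (8550 + 54000)/2 = 31275 km.
Circular speed at r₁: v₁ = √(μ/r₁) = √(3.98848×10^5/8550) = 6.8300 km/s.
Transfer-orbit speed at r₁ (vis-viva equation): v_p = √[μ(2/r₁ − 1/a_t)] = 8.9747 km/s.
First burn Δv₁ = |v_p − v₁| = 2.1447 km/s.
Circular speed at r₂: v₂ = √(μ/r₂) = 2.7177 km/s.
Transfer-orbit speed at r₂: v_a = √[μ(2/r₂ − 1/a_t)] = 1.4210 km/s.
Second burn Δv₂ = |v₂ − v_a| = 1.2967 km/s.
Δv = Δv₁ + Δv₂ = 2.1447 + 1.2967 = 3.441 km/s.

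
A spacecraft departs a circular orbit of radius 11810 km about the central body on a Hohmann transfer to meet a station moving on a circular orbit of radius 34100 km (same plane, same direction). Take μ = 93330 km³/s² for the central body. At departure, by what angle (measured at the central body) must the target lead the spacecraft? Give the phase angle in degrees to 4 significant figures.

Semi-major axis of the transfer orbit: a_t = (11810 + 34100)/2 = 22955 km.
Transfer time t = π√(a_t³/μ) = 35765 s.
The target's mean motion on its circular orbit is ω₂ = √(μ/r₂³) = 4.8515×10^-5 rad/s.
Angle swept by the target during transfer: ω₂·t = 1.73514 rad = 99.42°.
Arrival is 180° from departure on the ellipse, so φ = 180° − 99.42° = 80.58°.

φ = 80.58°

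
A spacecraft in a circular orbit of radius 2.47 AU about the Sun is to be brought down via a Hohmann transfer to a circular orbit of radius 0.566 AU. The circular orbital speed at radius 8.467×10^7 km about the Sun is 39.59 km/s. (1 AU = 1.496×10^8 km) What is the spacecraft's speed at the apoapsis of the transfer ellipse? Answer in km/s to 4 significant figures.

From the circular-orbit relation v² = μ/r at r = 8.467×10^7 km: μ = v²r = (39.59)² × 8.467×10^7 = 1.32709×10^11 km³/s².
In km: r₁ = 2.47 × 1.496×10^8 = 3.69512×10^8 km; r₂ = 0.566 × 1.496×10^8 = 8.46736×10^7 km.
The Hohmann ellipse has a_t = (r₁ + r₂)/2 = 2.270928×10^8 km.
The apoapsis of the transfer ellipse is at r = 3.69512×10^8 km.
From the vis-viva equation, v = √[μ(2/r − 1/a_t)] = 11.57 km/s.

v = 11.57 km/s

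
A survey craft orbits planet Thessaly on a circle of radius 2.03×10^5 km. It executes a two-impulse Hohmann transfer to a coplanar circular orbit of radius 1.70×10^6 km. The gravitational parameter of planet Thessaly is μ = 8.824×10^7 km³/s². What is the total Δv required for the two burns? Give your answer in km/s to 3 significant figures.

Δv = 10.9 km/s

Transfer-ellipse semi-major axis a_t = (r₁ + r₂)/2 = (2.030×10^5 + 1.700×10^6)/2 = 9.515×10^5 km.
Circular speed at r₁: v₁ = √(μ/r₁) = √(8.824×10^7/2.030×10^5) = 20.849 km/s.
Transfer-orbit speed at r₁ (vis-viva): v_p = √[μ(2/r₁ − 1/a_t)] = 27.868 km/s.
First burn Δv₁ = |v_p − v₁| = 7.019 km/s.
At r₂, v₂ = √(μ/r₂) = 7.205 km/s.
Transfer-orbit speed at r₂: v_a = √[μ(2/r₂ − 1/a_t)] = 3.328 km/s.
Second burn Δv₂ = |v₂ − v_a| = 3.877 km/s.
Total Δv = Δv₁ + Δv₂ = 10.90 km/s.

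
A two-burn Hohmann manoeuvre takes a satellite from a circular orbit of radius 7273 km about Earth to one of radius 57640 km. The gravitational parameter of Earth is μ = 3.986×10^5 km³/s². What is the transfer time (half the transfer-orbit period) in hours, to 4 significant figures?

t = 8.082 hours

Transfer-ellipse semi-major axis a_t = (r₁ + r₂)/2 = (7273 + 57640)/2 = 32456.5 km.
By Kepler's third law the transfer-orbit period is T = 2π√(a_t³/μ), so t = T/2 = 29096 s.
Converting: 29096 s ÷ 3600 s/hour = 8.082 hours.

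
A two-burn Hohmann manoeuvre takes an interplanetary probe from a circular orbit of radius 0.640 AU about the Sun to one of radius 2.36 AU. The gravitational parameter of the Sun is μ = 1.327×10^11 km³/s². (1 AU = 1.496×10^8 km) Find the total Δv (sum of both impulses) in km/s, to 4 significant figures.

Δv = 16.19 km/s

In km: r₁ = 0.640 × 1.496×10^8 = 9.5744×10^7 km; r₂ = 2.36 × 1.496×10^8 = 3.53056×10^8 km.
Transfer-ellipse semi-major axis a_t = (r₁ + r₂)/2 = (9.5744×10^7 + 3.53056×10^8)/2 = 2.244×10^8 km.
Circular speed at r₁: v₁ = √(μ/r₁) = √(1.327×10^11/9.5744×10^7) = 37.229 km/s.
Transfer-orbit speed at r₁ (vis-viva equation): v_p = √[μ(2/r₁ − 1/a_t)] = 46.697 km/s.
First burn Δv₁ = |v_p − v₁| = 9.468 km/s.
At r₂, v₂ = √(μ/r₂) = 19.38714 km/s.
Transfer-orbit speed at r₂: v_a = √[μ(2/r₂ − 1/a_t)] = 12.66362 km/s.
Second burn Δv₂ = |v₂ − v_a| = 6.724 km/s.
Total Δv = Δv₁ + Δv₂ = 16.19 km/s.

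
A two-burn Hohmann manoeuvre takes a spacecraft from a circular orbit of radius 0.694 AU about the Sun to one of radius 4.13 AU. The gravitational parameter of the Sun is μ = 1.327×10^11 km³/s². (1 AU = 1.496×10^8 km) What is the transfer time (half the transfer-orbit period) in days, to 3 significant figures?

t = 684 days

In km: r₁ = 0.694 × 1.496×10^8 = 1.038224×10^8 km; r₂ = 4.13 × 1.496×10^8 = 6.17848×10^8 km.
The Hohmann ellipse has a_t = (r₁ + r₂)/2 = 3.608352×10^8 km.
By Kepler's third law the transfer-orbit period is T = 2π√(a_t³/μ), so t = T/2 = 5.911×10^7 s.
Converting: 5.911×10^7 s ÷ 86400 s/day = 684 days.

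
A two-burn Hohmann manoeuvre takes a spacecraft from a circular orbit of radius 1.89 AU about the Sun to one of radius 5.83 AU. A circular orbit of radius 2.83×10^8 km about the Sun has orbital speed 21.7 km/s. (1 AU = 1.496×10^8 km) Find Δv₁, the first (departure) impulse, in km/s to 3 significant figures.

From the circular-orbit relation v² = μ/r at r = 2.83×10^8 km: μ = v²r = (21.7)² × 2.83×10^8 = 1.33262×10^11 km³/s².
In km: r₁ = 1.89 × 1.496×10^8 = 2.82744×10^8 km; r₂ = 5.83 × 1.496×10^8 = 8.72168×10^8 km.
Semi-major axis of the transfer orbit: a_t = (2.82744×10^8 + 8.72168×10^8)/2 = 5.77456×10^8 km.
Circular speed at r = 2.82744×10^8 km: v_c = √(μ/r) = 21.710 km/s.
Transfer-orbit speed at the same r (vis-viva, a = a_t): v_t = √[μ(2/r − 1/a_t)] = 26.681 km/s.
Δv₁ = |v_t − v_c| = |26.681 − 21.710| = 4.971 km/s.

Δv₁ = 4.97 km/s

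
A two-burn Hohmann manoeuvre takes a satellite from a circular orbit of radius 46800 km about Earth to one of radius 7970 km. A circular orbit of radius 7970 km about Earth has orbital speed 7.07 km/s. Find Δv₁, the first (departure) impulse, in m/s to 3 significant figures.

From the circular-orbit relation v² = μ/r at r = 7970 km: μ = v²r = (7.07)² × 7970 = 3.98380×10^5 km³/s².
Transfer-ellipse semi-major axis a_t = (r₁ + r₂)/2 = (46800 + 7970)/2 = 27385 km.
On the circular orbit at r = 46800 km, v_c = √(μ/r) = 2.918 km/s.
Vis-viva on the transfer ellipse at r = 46800 km gives v_t = √[μ(2/r − 1/a_t)] = 1.574 km/s.
Δv₁ = |v_t − v_c| = |1.574 − 2.918| = 1.344 km/s.

Δv₁ = 1340 m/s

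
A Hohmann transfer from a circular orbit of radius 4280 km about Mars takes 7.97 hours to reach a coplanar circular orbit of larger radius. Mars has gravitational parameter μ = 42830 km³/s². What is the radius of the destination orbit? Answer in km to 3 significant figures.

Transfer time t = 7.97 hours = 28692 s, and t = π√(a_t³/μ).
So a_t = (μ t²/π²)^(1/3) = (42830 × (28692)² / π²)^(1/3) = 15287 km.
Since a_t = (r₁ + r₂)/2, r₂ = 2a_t − r₁ = 2×15287 − 4280 = 26294 km.

r₂ = 26300 km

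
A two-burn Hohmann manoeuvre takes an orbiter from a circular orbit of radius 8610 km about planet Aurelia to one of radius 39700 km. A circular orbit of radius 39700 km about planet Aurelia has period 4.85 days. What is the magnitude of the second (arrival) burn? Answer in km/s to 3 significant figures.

Δv₂ = 0.240 km/s

From Kepler's third law T² = 4π²r³/μ at r = 39700 km, T = 4.85 days = 4.85 × 86400 s = 4.1904×10^5 s: μ = 4π²r³/T² = 14067.6 km³/s².
Semi-major axis of the transfer orbit: a_t = (8610 + 39700)/2 = 24155 km.
Circular speed at r = 39700 km: v_c = √(μ/r) = 0.5953 km/s.
Transfer-orbit speed at the same r (vis-viva, a = a_t): v_t = √[μ(2/r − 1/a_t)] = 0.3554 km/s.
Δv₂ = |v_t − v_c| = |0.3554 − 0.5953| = 0.2399 km/s.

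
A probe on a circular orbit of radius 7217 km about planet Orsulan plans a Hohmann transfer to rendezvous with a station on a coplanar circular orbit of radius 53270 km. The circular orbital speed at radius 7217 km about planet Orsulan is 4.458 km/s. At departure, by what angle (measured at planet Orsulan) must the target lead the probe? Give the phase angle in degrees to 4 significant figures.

φ = 103.0°

From the circular-orbit relation v² = μ/r at r = 7217 km: μ = v²r = (4.458)² × 7217 = 1.43429×10^5 km³/s².
Transfer-ellipse semi-major axis a_t = (r₁ + r₂)/2 = (7217 + 53270)/2 = 30243.5 km.
Transfer time t = π√(a_t³/μ) = 43629 s.
The target's mean motion on its circular orbit is ω₂ = √(μ/r₂³) = 3.0803×10^-5 rad/s.
Angle swept by the target during transfer: ω₂·t = 1.3439 rad = 77.00°.
Arrival is 180° from departure on the ellipse, so φ = 180° − 77.00° = 103.0°.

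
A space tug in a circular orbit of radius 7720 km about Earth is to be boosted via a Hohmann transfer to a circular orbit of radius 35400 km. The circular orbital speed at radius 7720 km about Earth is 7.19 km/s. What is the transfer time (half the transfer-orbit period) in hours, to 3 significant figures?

t = 4.37 hours

From the circular-orbit relation v² = μ/r at r = 7720 km: μ = v²r = (7.19)² × 7720 = 3.99094×10^5 km³/s².
Semi-major axis of the transfer orbit: a_t = (7720 + 35400)/2 = 21560 km.
Half the transfer-orbit period gives t = π√(a_t³/μ) = 15740 s.
Converting: 15740 s ÷ 3600 s/hour = 4.37 hours.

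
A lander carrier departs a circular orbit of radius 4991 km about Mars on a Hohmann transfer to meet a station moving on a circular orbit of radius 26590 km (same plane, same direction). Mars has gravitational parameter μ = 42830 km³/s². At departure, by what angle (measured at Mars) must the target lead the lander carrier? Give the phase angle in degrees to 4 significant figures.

Semi-major axis of the transfer orbit: a_t = (4991 + 26590)/2 = 15790.5 km.
Transfer time t = π√(a_t³/μ) = 30121 s.
The target's mean motion on its circular orbit is ω₂ = √(μ/r₂³) = 4.7731×10^-5 rad/s.
Angle swept by the target during transfer: ω₂·t = 1.4377 rad = 82.37°.
The lander carrier traverses 180° on the transfer ellipse, so the target must lead by 180° − 82.37° = 97.63°.

φ = 97.63°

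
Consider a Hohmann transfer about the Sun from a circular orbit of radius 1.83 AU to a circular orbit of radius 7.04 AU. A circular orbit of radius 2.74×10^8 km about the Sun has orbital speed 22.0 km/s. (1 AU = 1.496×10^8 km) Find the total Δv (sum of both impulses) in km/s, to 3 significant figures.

Δv = 9.73 km/s

From the circular-orbit relation v² = μ/r at r = 2.74×10^8 km: μ = v²r = (22.0)² × 2.74×10^8 = 1.32616×10^11 km³/s².
In km: r₁ = 1.83 × 1.496×10^8 = 2.73768×10^8 km; r₂ = 7.04 × 1.496×10^8 = 1.053184×10^9 km.
Semi-major axis of the transfer orbit: a_t = (2.73768×10^8 + 1.053184×10^9)/2 = 6.63476×10^8 km.
At r₁ the circular-orbit speed is v₁ = √(μ/r₁) = 22.00932 km/s.
Transfer-orbit speed at r₁ (vis-viva equation): v_p = √[μ(2/r₁ − 1/a_t)] = 27.72976 km/s.
First burn Δv₁ = |v_p − v₁| = 5.7204 km/s.
At r₂, v₂ = √(μ/r₂) = 11.2214 km/s.
Transfer-orbit speed at r₂: v_a = √[μ(2/r₂ − 1/a_t)] = 7.20816 km/s.
Second burn Δv₂ = |v₂ − v_a| = 4.0132 km/s.
Total Δv = Δv₁ + Δv₂ = 9.734 km/s.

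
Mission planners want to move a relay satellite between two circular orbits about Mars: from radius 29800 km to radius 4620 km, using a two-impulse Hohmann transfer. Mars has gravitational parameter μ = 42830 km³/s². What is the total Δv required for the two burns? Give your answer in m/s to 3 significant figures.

Δv = 1540 m/s

Semi-major axis of the transfer orbit: a_t = (29800 + 4620)/2 = 17210 km.
Circular speed at r₁: v₁ = √(μ/r₁) = √(42830/29800) = 1.19885 km/s.
Transfer-orbit speed at r₁ (v² = μ(2/r − 1/a)): v_a = √[μ(2/r₁ − 1/a_t)] = 0.621150 km/s.
First burn Δv₁ = |v_a − v₁| = 0.57770 km/s.
At r₂, v₂ = √(μ/r₂) = 3.04476 km/s.
Transfer-orbit speed at r₂: v_p = √[μ(2/r₂ − 1/a_t)] = 4.00655 km/s.
Second burn Δv₂ = |v₂ − v_p| = 0.96179 km/s.
Δv = Δv₁ + Δv₂ = 0.57770 + 0.96179 = 1.539 km/s.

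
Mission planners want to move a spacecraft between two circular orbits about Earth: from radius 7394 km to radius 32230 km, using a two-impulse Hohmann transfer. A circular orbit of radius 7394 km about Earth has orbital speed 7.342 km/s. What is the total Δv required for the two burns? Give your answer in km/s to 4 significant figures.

From the circular-orbit relation v² = μ/r at r = 7394 km: μ = v²r = (7.342)² × 7394 = 3.98573×10^5 km³/s².
The Hohmann ellipse has a_t = (r₁ + r₂)/2 = 19812 km.
At r₁ the circular-orbit speed is v₁ = √(μ/r₁) = 7.3420 km/s.
Transfer-orbit speed at r₁ (vis-viva equation): v_p = √[μ(2/r₁ − 1/a_t)] = 9.3644 km/s.
First burn Δv₁ = |v_p − v₁| = 2.0224 km/s.
At r₂, v₂ = √(μ/r₂) = 3.5166 km/s.
Transfer-orbit speed at r₂: v_a = √[μ(2/r₂ − 1/a_t)] = 2.1483 km/s.
Second burn Δv₂ = |v₂ − v_a| = 1.3683 km/s.
Δv = Δv₁ + Δv₂ = 2.0224 + 1.3683 = 3.391 km/s.

Δv = 3.391 km/s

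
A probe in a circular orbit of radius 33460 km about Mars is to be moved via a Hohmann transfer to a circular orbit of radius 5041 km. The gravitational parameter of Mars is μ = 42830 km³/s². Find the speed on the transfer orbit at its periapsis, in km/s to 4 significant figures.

The Hohmann ellipse has a_t = (r₁ + r₂)/2 = 19250.5 km.
The periapsis of the transfer ellipse is at r = 5041 km.
Applying v² = μ(2/r − 1/a_t): v = 3.843 km/s.

v = 3.843 km/s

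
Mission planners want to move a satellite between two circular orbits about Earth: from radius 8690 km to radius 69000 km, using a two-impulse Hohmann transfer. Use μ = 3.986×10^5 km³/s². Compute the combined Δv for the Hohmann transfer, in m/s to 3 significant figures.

Semi-major axis of the transfer orbit: a_t = (8690 + 69000)/2 = 38845 km.
Circular speed at r₁: v₁ = √(μ/r₁) = √(3.986×10^5/8690) = 6.77265 km/s.
On the transfer ellipse at r₁, vis-viva equation gives v_p = √[μ(2/r₁ − 1/a_t)] = 9.02642 km/s.
First burn Δv₁ = |v_p − v₁| = 2.25377 km/s.
Circular speed at r₂: v₂ = √(μ/r₂) = 2.40350 km/s.
Transfer-orbit speed at r₂: v_a = √[μ(2/r₂ − 1/a_t)] = 1.13681 km/s.
Second burn Δv₂ = |v₂ − v_a| = 1.26669 km/s.
Δv = Δv₁ + Δv₂ = 2.25377 + 1.26669 = 3.520 km/s.

Δv = 3520 m/s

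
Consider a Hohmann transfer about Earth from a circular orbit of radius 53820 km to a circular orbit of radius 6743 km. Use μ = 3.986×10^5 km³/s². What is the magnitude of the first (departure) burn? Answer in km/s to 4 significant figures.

Δv₁ = 1.437 km/s

Transfer-ellipse semi-major axis a_t = (r₁ + r₂)/2 = (53820 + 6743)/2 = 30281.5 km.
On the circular orbit at r = 53820 km, v_c = √(μ/r) = 2.721 km/s.
Transfer-orbit speed at the same r (vis-viva, a = a_t): v_t = √[μ(2/r − 1/a_t)] = 1.284 km/s.
Δv₁ = |v_t − v_c| = |1.284 − 2.721| = 1.437 km/s.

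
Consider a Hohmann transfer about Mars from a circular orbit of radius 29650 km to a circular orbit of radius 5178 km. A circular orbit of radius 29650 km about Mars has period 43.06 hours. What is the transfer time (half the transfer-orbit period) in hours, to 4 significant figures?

t = 9.691 hours

From Kepler's third law T² = 4π²r³/μ at r = 29650 km, T = 43.06 hours = 43.06 × 3600 s = 1.55016×10^5 s: μ = 4π²r³/T² = 42823.4 km³/s².
The Hohmann ellipse has a_t = (r₁ + r₂)/2 = 17414 km.
Half the transfer-orbit period gives t = π√(a_t³/μ) = 34886 s.
Converting: 34886 s ÷ 3600 s/hour = 9.691 hours.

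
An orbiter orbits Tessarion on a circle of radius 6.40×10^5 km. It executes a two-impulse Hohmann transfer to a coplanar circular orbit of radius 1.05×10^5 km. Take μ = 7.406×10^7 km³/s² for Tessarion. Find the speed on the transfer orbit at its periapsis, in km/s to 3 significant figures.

Transfer-ellipse semi-major axis a_t = (r₁ + r₂)/2 = (6.400×10^5 + 1.050×10^5)/2 = 3.725×10^5 km.
The periapsis of the transfer ellipse is at r = 1.050×10^5 km.
From the vis-viva equation, v = √[μ(2/r − 1/a_t)] = 34.81 km/s.

v = 34.8 km/s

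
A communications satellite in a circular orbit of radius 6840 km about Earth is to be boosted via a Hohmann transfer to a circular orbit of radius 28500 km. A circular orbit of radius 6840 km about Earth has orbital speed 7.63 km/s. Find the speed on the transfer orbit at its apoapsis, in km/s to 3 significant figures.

From the circular-orbit relation v² = μ/r at r = 6840 km: μ = v²r = (7.63)² × 6840 = 3.98204×10^5 km³/s².
The Hohmann ellipse has a_t = (r₁ + r₂)/2 = 17670 km.
At apoapsis, r = 28500 km.
From the vis-viva equation, v = √[μ(2/r − 1/a_t)] = 2.326 km/s.

v = 2.33 km/s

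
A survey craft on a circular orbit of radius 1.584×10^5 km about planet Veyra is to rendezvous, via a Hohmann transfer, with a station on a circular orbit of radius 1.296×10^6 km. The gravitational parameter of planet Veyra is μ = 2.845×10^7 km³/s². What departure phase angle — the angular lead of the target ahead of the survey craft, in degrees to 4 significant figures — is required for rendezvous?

φ = 104.3°

The Hohmann ellipse has a_t = (r₁ + r₂)/2 = 7.272×10^5 km.
Transfer time t = π√(a_t³/μ) = 3.6525×10^5 s.
The target's mean motion on its circular orbit is ω₂ = √(μ/r₂³) = 3.6152×10^-6 rad/s.
Angle swept by the target during transfer: ω₂·t = 1.3205 rad = 75.66°.
Arrival is 180° from departure on the ellipse, so φ = 180° − 75.66° = 104.3°.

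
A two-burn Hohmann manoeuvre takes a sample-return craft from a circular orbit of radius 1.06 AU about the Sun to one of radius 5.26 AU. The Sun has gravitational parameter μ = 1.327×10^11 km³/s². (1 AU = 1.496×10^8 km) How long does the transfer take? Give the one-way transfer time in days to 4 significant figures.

In km: r₁ = 1.06 × 1.496×10^8 = 1.58576×10^8 km; r₂ = 5.26 × 1.496×10^8 = 7.86896×10^8 km.
Semi-major axis of the transfer orbit: a_t = (1.58576×10^8 + 7.86896×10^8)/2 = 4.72736×10^8 km.
Half the transfer-orbit period gives t = π√(a_t³/μ) = 8.864×10^7 s.
Converting: 8.864×10^7 s ÷ 86400 s/day = 1026 days.

t = 1026 days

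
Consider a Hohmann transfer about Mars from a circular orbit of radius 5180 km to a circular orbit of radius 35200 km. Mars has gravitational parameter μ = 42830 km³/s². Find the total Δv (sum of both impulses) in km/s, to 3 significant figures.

Transfer-ellipse semi-major axis a_t = (r₁ + r₂)/2 = (5180 + 35200)/2 = 20190 km.
At r₁ the circular-orbit speed is v₁ = √(μ/r₁) = 2.8755 km/s.
On the transfer ellipse at r₁, v² = μ(2/r − 1/a) gives v_p = √[μ(2/r₁ − 1/a_t)] = 3.7968 km/s.
First burn Δv₁ = |v_p − v₁| = 0.9213 km/s.
At r₂, v₂ = √(μ/r₂) = 1.103 km/s.
Transfer-orbit speed at r₂: v_a = √[μ(2/r₂ − 1/a_t)] = 0.5587 km/s.
Second burn Δv₂ = |v₂ − v_a| = 0.5443 km/s.
Δv = Δv₁ + Δv₂ = 0.9213 + 0.5443 = 1.466 km/s.

Δv = 1.47 km/s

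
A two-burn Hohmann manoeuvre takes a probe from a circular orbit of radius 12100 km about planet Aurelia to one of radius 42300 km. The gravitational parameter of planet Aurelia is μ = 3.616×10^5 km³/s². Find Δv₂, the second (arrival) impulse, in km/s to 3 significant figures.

Δv₂ = 0.974 km/s

Semi-major axis of the transfer orbit: a_t = (12100 + 42300)/2 = 27200 km.
Circular speed at r = 42300 km: v_c = √(μ/r) = 2.9238 km/s.
Vis-viva on the transfer ellipse at r = 42300 km gives v_t = √[μ(2/r − 1/a_t)] = 1.9501 km/s.
Δv₂ = |v_t − v_c| = |1.9501 − 2.9238| = 0.9737 km/s.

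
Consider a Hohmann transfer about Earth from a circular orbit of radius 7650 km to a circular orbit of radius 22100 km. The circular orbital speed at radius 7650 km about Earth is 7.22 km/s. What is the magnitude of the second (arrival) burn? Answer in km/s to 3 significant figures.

From the circular-orbit relation v² = μ/r at r = 7650 km: μ = v²r = (7.22)² × 7650 = 3.98782×10^5 km³/s².
The Hohmann ellipse has a_t = (r₁ + r₂)/2 = 14875 km.
On the circular orbit at r = 22100 km, v_c = √(μ/r) = 4.248 km/s.
Transfer-orbit speed at the same r (vis-viva, a = a_t): v_t = √[μ(2/r − 1/a_t)] = 3.046 km/s.
Δv₂ = |v_t − v_c| = |3.046 − 4.248| = 1.202 km/s.

Δv₂ = 1.20 km/s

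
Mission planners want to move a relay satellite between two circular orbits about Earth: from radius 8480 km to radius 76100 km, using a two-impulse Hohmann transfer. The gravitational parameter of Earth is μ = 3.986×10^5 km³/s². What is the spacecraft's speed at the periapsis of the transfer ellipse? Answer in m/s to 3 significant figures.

v = 9200 m/s

Semi-major axis of the transfer orbit: a_t = (8480 + 76100)/2 = 42290 km.
At periapsis, r = 8480 km.
Applying v² = μ(2/r − 1/a_t): v = 9.197 km/s.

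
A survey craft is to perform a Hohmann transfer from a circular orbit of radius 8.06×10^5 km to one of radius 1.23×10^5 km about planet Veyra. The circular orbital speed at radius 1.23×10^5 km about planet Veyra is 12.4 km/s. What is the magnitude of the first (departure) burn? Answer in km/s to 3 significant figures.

Δv₁ = 2.35 km/s

From the circular-orbit relation v² = μ/r at r = 1.23×10^5 km: μ = v²r = (12.4)² × 1.23×10^5 = 1.89125×10^7 km³/s².
Semi-major axis of the transfer orbit: a_t = (8.060×10^5 + 1.230×10^5)/2 = 4.645×10^5 km.
On the circular orbit at r = 8.060×10^5 km, v_c = √(μ/r) = 4.844 km/s.
Transfer-orbit speed at the same r (vis-viva, a = a_t): v_t = √[μ(2/r − 1/a_t)] = 2.493 km/s.
Δv₁ = |v_t − v_c| = |2.493 − 4.844| = 2.351 km/s.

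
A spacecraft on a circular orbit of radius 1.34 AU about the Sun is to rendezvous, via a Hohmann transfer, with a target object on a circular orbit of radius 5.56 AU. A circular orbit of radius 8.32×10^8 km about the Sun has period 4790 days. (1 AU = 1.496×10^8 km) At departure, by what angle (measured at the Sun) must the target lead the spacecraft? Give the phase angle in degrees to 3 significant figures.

From Kepler's third law T² = 4π²r³/μ at r = 8.32×10^8 km, T = 4790 days = 4790 × 86400 s = 4.13856×10^8 s: μ = 4π²r³/T² = 1.32749×10^11 km³/s².
In km: r₁ = 1.34 × 1.496×10^8 = 2.00464×10^8 km; r₂ = 5.56 × 1.496×10^8 = 8.31776×10^8 km.
The Hohmann ellipse has a_t = (r₁ + r₂)/2 = 5.1612×10^8 km.
Transfer time t = π√(a_t³/μ) = 1.01102×10^8 s.
Target angular speed ω₂ = √(μ/r₂³) = 1.51882×10^-8 rad/s.
Angle swept by the target during transfer: ω₂·t = 1.5356 rad = 87.98°.
The spacecraft traverses 180° on the transfer ellipse, so the target must lead by 180° − 87.98° = 92.0°.

φ = 92.0°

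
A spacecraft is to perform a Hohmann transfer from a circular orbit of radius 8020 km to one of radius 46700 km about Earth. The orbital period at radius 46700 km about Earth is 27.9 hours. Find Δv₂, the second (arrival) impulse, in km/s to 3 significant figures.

Δv₂ = 1.34 km/s

From Kepler's third law T² = 4π²r³/μ at r = 46700 km, T = 27.9 hours = 27.9 × 3600 s = 1.0044×10^5 s: μ = 4π²r³/T² = 3.98563×10^5 km³/s².
The Hohmann ellipse has a_t = (r₁ + r₂)/2 = 27360 km.
On the circular orbit at r = 46700 km, v_c = √(μ/r) = 2.9214 km/s.
Transfer-orbit speed at the same r (vis-viva, a = a_t): v_t = √[μ(2/r − 1/a_t)] = 1.5817 km/s.
Δv₂ = |v_t − v_c| = |1.5817 − 2.9214| = 1.340 km/s.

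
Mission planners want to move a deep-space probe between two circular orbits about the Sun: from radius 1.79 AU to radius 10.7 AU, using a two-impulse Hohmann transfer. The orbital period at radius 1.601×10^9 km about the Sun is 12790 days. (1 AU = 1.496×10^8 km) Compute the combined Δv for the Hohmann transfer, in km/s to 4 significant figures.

Δv = 11.11 km/s

From Kepler's third law T² = 4π²r³/μ at r = 1.601×10^9 km, T = 12790 days = 12790 × 86400 s = 1.105056×10^9 s: μ = 4π²r³/T² = 1.32668×10^11 km³/s².
In km: r₁ = 1.79 × 1.496×10^8 = 2.67784×10^8 km; r₂ = 10.7 × 1.496×10^8 = 1.60072×10^9 km.
Transfer-ellipse semi-major axis a_t = (r₁ + r₂)/2 = (2.67784×10^8 + 1.60072×10^9)/2 = 9.34252×10^8 km.
At r₁ the circular-orbit speed is v₁ = √(μ/r₁) = 22.258 km/s.
On the transfer ellipse at r₁, v² = μ(2/r − 1/a) gives v_p = √[μ(2/r₁ − 1/a_t)] = 29.135 km/s.
First burn Δv₁ = |v_p − v₁| = 6.877 km/s.
Circular speed at r₂: v₂ = √(μ/r₂) = 9.104 km/s.
Transfer-orbit speed at r₂: v_a = √[μ(2/r₂ − 1/a_t)] = 4.874 km/s.
Second burn Δv₂ = |v₂ − v_a| = 4.230 km/s.
Δv = Δv₁ + Δv₂ = 6.877 + 4.230 = 11.11 km/s.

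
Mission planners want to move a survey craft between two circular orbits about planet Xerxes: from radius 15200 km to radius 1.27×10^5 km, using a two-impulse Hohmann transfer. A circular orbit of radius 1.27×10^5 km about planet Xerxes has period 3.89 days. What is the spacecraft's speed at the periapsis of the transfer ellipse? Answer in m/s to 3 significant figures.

v = 9170 m/s

From Kepler's third law T² = 4π²r³/μ at r = 1.27×10^5 km, T = 3.89 days = 3.89 × 86400 s = 3.36096×10^5 s: μ = 4π²r³/T² = 7.15887×10^5 km³/s².
Transfer-ellipse semi-major axis a_t = (r₁ + r₂)/2 = (15200 + 1.270×10^5)/2 = 71100 km.
The periapsis of the transfer ellipse is at r = 15200 km.
From the vis-viva equation, v = √[μ(2/r − 1/a_t)] = 9.172 km/s.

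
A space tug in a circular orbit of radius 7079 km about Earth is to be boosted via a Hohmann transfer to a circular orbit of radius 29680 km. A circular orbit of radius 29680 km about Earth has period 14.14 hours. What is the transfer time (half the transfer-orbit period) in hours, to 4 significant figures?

From Kepler's third law T² = 4π²r³/μ at r = 29680 km, T = 14.14 hours = 14.14 × 3600 s = 50904 s: μ = 4π²r³/T² = 3.98334×10^5 km³/s².
Semi-major axis of the transfer orbit: a_t = (7079 + 29680)/2 = 18379.5 km.
By Kepler's third law the transfer-orbit period is T = 2π√(a_t³/μ), so t = T/2 = 12403 s.
Converting: 12403 s ÷ 3600 s/hour = 3.445 hours.

t = 3.445 hours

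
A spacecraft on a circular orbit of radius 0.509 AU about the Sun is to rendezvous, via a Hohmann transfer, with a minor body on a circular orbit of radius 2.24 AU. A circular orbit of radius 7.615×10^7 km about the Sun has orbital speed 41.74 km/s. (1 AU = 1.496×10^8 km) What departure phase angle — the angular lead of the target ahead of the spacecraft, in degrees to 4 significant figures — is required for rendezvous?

φ = 93.48°

From the circular-orbit relation v² = μ/r at r = 7.615×10^7 km: μ = v²r = (41.74)² × 7.615×10^7 = 1.32671×10^11 km³/s².
In km: r₁ = 0.509 × 1.496×10^8 = 7.61464×10^7 km; r₂ = 2.24 × 1.496×10^8 = 3.35104×10^8 km.
Semi-major axis of the transfer orbit: a_t = (7.61464×10^7 + 3.35104×10^8)/2 = 2.056252×10^8 km.
The half-period of the transfer ellipse is t = π√(a_t³/μ) = 2.543×10^7 s.
Target angular speed ω₂ = √(μ/r₂³) = 5.938×10^-8 rad/s.
Angle swept by the target during transfer: ω₂·t = 1.510 rad = 86.52°.
The spacecraft traverses 180° on the transfer ellipse, so the target must lead by 180° − 86.52° = 93.48°.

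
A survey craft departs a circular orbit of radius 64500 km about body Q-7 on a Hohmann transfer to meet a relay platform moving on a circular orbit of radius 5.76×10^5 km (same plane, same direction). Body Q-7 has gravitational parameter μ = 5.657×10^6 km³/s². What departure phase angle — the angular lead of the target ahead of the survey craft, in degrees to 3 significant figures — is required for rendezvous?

Semi-major axis of the transfer orbit: a_t = (64500 + 5.760×10^5)/2 = 3.2025×10^5 km.
The half-period of the transfer ellipse is t = π√(a_t³/μ) = 2.3938×10^5 s.
Target angular speed ω₂ = √(μ/r₂³) = 5.4408×10^-6 rad/s.
Angle swept by the target during transfer: ω₂·t = 1.3024 rad = 74.62°.
Arrival is 180° from departure on the ellipse, so φ = 180° − 74.62° = 105°.

φ = 105°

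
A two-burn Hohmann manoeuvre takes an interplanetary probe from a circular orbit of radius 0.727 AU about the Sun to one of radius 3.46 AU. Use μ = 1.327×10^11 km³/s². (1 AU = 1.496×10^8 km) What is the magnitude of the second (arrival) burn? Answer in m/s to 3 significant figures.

Δv₂ = 6580 m/s

In km: r₁ = 0.727 × 1.496×10^8 = 1.087592×10^8 km; r₂ = 3.46 × 1.496×10^8 = 5.17616×10^8 km.
Transfer-ellipse semi-major axis a_t = (r₁ + r₂)/2 = (1.087592×10^8 + 5.17616×10^8)/2 = 3.131876×10^8 km.
On the circular orbit at r = 5.17616×10^8 km, v_c = √(μ/r) = 16.011 km/s.
Vis-viva on the transfer ellipse at r = 5.17616×10^8 km gives v_t = √[μ(2/r − 1/a_t)] = 9.4354 km/s.
Δv₂ = |v_t − v_c| = |9.4354 − 16.011| = 6.576 km/s.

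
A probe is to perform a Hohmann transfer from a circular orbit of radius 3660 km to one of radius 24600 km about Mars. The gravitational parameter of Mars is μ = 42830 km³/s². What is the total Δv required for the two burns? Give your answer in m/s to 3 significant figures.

Δv = 1740 m/s

Semi-major axis of the transfer orbit: a_t = (3660 + 24600)/2 = 14130 km.
Circular speed at r₁: v₁ = √(μ/r₁) = √(42830/3660) = 3.421 km/s.
On the transfer ellipse at r₁, vis-viva equation gives v_p = √[μ(2/r₁ − 1/a_t)] = 4.514 km/s.
First burn Δv₁ = |v_p − v₁| = 1.093 km/s.
Circular speed at r₂: v₂ = √(μ/r₂) = 1.31949 km/s.
Transfer-orbit speed at r₂: v_a = √[μ(2/r₂ − 1/a_t)] = 0.671546 km/s.
Second burn Δv₂ = |v₂ − v_a| = 0.6479 km/s.
Total Δv = Δv₁ + Δv₂ = 1.741 km/s.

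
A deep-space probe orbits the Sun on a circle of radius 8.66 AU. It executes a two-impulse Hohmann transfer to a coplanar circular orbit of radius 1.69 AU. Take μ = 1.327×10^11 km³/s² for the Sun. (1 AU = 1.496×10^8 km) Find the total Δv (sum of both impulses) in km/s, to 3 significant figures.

Δv = 11.1 km/s

In km: r₁ = 8.66 × 1.496×10^8 = 1.295536×10^9 km; r₂ = 1.69 × 1.496×10^8 = 2.52824×10^8 km.
Transfer-ellipse semi-major axis a_t = (r₁ + r₂)/2 = (1.295536×10^9 + 2.52824×10^8)/2 = 7.7418×10^8 km.
At r₁ the circular-orbit speed is v₁ = √(μ/r₁) = 10.121 km/s.
On the transfer ellipse at r₁, vis-viva gives v_a = √[μ(2/r₁ − 1/a_t)] = 5.7836 km/s.
First burn Δv₁ = |v_a − v₁| = 4.337 km/s.
At r₂, v₂ = √(μ/r₂) = 22.910 km/s.
Transfer-orbit speed at r₂: v_p = √[μ(2/r₂ − 1/a_t)] = 29.637 km/s.
Second burn Δv₂ = |v₂ − v_p| = 6.727 km/s.
Total Δv = Δv₁ + Δv₂ = 11.06 km/s.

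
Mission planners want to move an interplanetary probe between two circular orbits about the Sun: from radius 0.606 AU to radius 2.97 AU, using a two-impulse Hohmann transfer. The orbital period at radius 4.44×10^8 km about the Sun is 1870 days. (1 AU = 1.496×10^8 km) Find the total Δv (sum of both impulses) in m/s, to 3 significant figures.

From Kepler's third law T² = 4π²r³/μ at r = 4.44×10^8 km, T = 1870 days = 1870 × 86400 s = 1.61568×10^8 s: μ = 4π²r³/T² = 1.32373×10^11 km³/s².
In km: r₁ = 0.606 × 1.496×10^8 = 9.06576×10^7 km; r₂ = 2.97 × 1.496×10^8 = 4.44312×10^8 km.
The Hohmann ellipse has a_t = (r₁ + r₂)/2 = 2.674848×10^8 km.
Circular speed at r₁: v₁ = √(μ/r₁) = √(1.32373×10^11/9.06576×10^7) = 38.21 km/s.
On the transfer ellipse at r₁, vis-viva equation gives v_p = √[μ(2/r₁ − 1/a_t)] = 49.25 km/s.
First burn Δv₁ = |v_p − v₁| = 11.04 km/s.
Circular speed at r₂: v₂ = √(μ/r₂) = 17.261 km/s.
Transfer-orbit speed at r₂: v_a = √[μ(2/r₂ − 1/a_t)] = 10.049 km/s.
Second burn Δv₂ = |v₂ − v_a| = 7.212 km/s.
Total Δv = Δv₁ + Δv₂ = 18.25 km/s.

Δv = 18200 m/s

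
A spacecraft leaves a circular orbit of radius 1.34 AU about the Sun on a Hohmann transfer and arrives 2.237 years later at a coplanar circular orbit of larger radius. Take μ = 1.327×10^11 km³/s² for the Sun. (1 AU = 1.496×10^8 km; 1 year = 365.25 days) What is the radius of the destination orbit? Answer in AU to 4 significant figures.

r₂ = 4.090 AU

In km: r₁ = 1.34 × 1.496×10^8 = 2.00464×10^8 km.
Transfer time t = 2.237 years × 365.25 × 86400 s = 7.05943512×10^7 s, and t = π√(a_t³/μ).
So a_t = (μ t²/π²)^(1/3) = (1.327×10^11 × (7.05943512×10^7)² / π²)^(1/3) = 4.0617×10^8 km.
Since a_t = (r₁ + r₂)/2, r₂ = 2a_t − r₁ = 2×4.0617×10^8 − 2.00464×10^8 = 6.11876×10^8 km.
In AU: r₂ = 6.11876×10^8 / 1.496×10^8 = 4.090 AU.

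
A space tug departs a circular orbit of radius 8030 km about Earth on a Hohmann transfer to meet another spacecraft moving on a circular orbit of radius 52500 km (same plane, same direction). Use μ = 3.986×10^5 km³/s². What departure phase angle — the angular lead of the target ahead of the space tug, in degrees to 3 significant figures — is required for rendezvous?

φ = 101°

The Hohmann ellipse has a_t = (r₁ + r₂)/2 = 30265 km.
The half-period of the transfer ellipse is t = π√(a_t³/μ) = 26199.5 s.
The target's mean motion on its circular orbit is ω₂ = √(μ/r₂³) = 5.24843×10^-5 rad/s.
Angle swept by the target during transfer: ω₂·t = 1.3751 rad = 78.79°.
The space tug traverses 180° on the transfer ellipse, so the target must lead by 180° − 78.79° = 101°.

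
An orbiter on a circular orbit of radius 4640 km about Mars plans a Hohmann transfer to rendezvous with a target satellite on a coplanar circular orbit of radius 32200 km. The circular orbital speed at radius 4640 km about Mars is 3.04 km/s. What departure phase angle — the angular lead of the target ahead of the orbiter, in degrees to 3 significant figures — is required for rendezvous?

From the circular-orbit relation v² = μ/r at r = 4640 km: μ = v²r = (3.04)² × 4640 = 42881.0 km³/s².
Semi-major axis of the transfer orbit: a_t = (4640 + 32200)/2 = 18420 km.
Transfer time t = π√(a_t³/μ) = 37927.3 s.
The target's mean motion on its circular orbit is ω₂ = √(μ/r₂³) = 3.58384×10^-5 rad/s.
Angle swept by the target during transfer: ω₂·t = 1.3593 rad = 77.88°.
Arrival is 180° from departure on the ellipse, so φ = 180° − 77.88° = 102°.

φ = 102°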